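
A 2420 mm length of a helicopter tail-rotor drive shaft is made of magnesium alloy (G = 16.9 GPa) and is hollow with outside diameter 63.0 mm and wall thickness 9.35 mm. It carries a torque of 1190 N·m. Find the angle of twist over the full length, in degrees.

J = π(d_o⁴ − d_i⁴)/32 = π(0.0630⁴ − 0.0443⁴)/32 = 1.168×10^-6 m⁴.
θ = T·L/(G·J) = 1190 × 2.42 / (16.9×10⁹ × 1.168×10^-6) = 0.1458 rad.

8.36°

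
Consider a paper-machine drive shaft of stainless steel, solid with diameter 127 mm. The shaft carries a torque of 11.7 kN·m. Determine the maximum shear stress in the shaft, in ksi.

4.22 ksi

J = πd⁴/32 = π(0.127)⁴/32 = 2.554×10^-5 m⁴.
τ_max = T·r/J = 11700 × 0.0635 / 2.554×10^-5 = 2.909×10^7 Pa.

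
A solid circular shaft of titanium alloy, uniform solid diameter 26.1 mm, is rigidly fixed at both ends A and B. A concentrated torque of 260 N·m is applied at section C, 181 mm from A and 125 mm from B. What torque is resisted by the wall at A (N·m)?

With uniform GJ and both ends fixed, compatibility θ_AC = θ_CB gives T_A·a = T_B·b, together with T_A + T_B = T₀.
T_A = T₀·b/(a+b) = 260.0·125/306.0 = 106.2 N·m; T_B = 153.8 N·m.

106 N·m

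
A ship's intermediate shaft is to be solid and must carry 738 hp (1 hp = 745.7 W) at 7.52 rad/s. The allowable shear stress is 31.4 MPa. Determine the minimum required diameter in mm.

ω = 7.52 rad/s, so T = P/ω = 738×745.7 / 7.520 = 73180 N·m.
For a solid shaft τ_max = 16T/(πd³), so d = (16T/(π τ_allow))^(1/3) = (16·73180/(π·3.14×10^7))^(1/3) = 0.2281 m.

228 mm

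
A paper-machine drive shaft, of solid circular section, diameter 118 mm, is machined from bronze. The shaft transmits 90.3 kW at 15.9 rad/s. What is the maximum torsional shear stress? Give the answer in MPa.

ω = 15.9 rad/s, so T = P/ω = 90.3×10³ / 15.90 = 5679 N·m.
J = πd⁴/32 = π(0.118)⁴/32 = 1.903×10^-5 m⁴.
τ_max = T·r/J = 5679 × 0.0590 / 1.903×10^-5 = 1.760×10^7 Pa.

17.6 MPa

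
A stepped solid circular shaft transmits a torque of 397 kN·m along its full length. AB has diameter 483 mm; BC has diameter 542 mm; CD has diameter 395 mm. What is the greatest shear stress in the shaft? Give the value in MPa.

Under the same torque, τ_max = 16T/(πd³) is largest where d is smallest — segment CD (d = 395 mm).
τ_max = 16·397000/(π·(0.395)³) = 3.281×10^7 Pa.

32.8 MPa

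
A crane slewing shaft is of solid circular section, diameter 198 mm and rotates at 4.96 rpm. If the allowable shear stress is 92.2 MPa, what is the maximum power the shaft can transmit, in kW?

J = πd⁴/32 = π(0.198)⁴/32 = 1.509×10^-4 m⁴.
T_max = τ_allow·J/r = 9.22×10^7 × 1.509×10^-4 / 0.0990 = 140500 N·m.
ω = 2π·4.96/60 = 0.5194 rad/s, so P_max = T_max·ω = 7.299×10^4 W.

73.0 kW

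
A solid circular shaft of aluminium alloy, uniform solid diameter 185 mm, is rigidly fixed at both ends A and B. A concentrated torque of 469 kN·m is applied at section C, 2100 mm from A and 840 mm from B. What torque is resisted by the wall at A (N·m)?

With uniform GJ and both ends fixed, compatibility θ_AC = θ_CB gives T_A·a = T_B·b, together with T_A + T_B = T₀.
T_A = T₀·b/(a+b) = 469000·840/2940 = 134000 N·m; T_B = 335000 N·m.

134000 N·m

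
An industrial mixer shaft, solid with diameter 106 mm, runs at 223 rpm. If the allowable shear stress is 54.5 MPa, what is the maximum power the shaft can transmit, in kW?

298 kW

J = πd⁴/32 = π(0.106)⁴/32 = 1.239×10^-5 m⁴.
T_max = τ_allow·J/r = 5.45×10^7 × 1.239×10^-5 / 0.0530 = 12750 N·m.
ω = 2π·223/60 = 23.35 rad/s, so P_max = T_max·ω = 2.976×10^5 W.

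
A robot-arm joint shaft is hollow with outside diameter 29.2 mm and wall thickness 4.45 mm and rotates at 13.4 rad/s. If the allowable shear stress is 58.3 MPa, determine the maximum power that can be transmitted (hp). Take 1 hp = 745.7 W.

J = π(d_o⁴ − d_i⁴)/32 = π(0.0292⁴ − 0.0203⁴)/32 = 5.470×10^-8 m⁴.
T_max = τ_allow·J/r = 5.83×10^7 × 5.470×10^-8 / 0.0146 = 218.4 N·m.
ω = 13.4 rad/s, so P_max = T_max·ω = 2927 W.

3.93 hp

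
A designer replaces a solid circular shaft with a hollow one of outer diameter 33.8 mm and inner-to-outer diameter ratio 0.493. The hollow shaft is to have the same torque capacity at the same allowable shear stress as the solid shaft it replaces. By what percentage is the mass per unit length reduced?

Equal τ_max and T ⇒ the solid shaft needs d_s³ = d_o³(1−k⁴), so d_s = 33.8·(1−0.493⁴)^(1/3) = 33.12 mm.
Area ratio A_h/A_s = d_o²(1−k²)/d_s² = (1−k²)/(1−k⁴)^(2/3) = 0.7883.
Mass saving = 1 − 0.7883 = 21.2 %.

21.2 %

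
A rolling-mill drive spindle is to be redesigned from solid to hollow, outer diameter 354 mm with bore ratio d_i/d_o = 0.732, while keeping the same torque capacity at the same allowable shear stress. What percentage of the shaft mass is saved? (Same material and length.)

41.8 %

Equal τ_max and T ⇒ the solid shaft needs d_s³ = d_o³(1−k⁴), so d_s = 354·(1−0.732⁴)^(1/3) = 316.2 mm.
Area ratio A_h/A_s = d_o²(1−k²)/d_s² = (1−k²)/(1−k⁴)^(2/3) = 0.5817.
Mass saving = 1 − 0.5817 = 41.8 %.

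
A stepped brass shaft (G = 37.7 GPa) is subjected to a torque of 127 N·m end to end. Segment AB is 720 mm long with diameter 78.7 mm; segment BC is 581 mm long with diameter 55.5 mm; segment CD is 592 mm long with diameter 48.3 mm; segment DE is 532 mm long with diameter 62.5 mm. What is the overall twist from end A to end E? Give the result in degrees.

J_AB = π(0.0787)⁴/32 = 3.77×10^-6 m⁴; J_BC = π(0.0555)⁴/32 = 9.31×10^-7 m⁴; J_CD = π(0.0483)⁴/32 = 5.34×10^-7 m⁴; J_DE = π(0.0625)⁴/32 = 1.50×10^-6 m⁴.
θ = (T/G)·Σ L_i/J_i = (127.0/37.7×10⁹)·(0.720/3.77×10^-6 + 0.581/9.31×10^-7 + 0.592/5.34×10^-7 + 0.532/1.50×10^-6) = 7.674×10^-3 rad.

0.440°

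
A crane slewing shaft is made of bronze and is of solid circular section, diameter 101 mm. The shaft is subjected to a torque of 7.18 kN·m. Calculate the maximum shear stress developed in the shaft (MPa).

J = πd⁴/32 = π(0.101)⁴/32 = 1.022×10^-5 m⁴.
τ_max = T·r/J = 7180 × 0.0505 / 1.022×10^-5 = 3.549×10^7 Pa.

35.5 MPa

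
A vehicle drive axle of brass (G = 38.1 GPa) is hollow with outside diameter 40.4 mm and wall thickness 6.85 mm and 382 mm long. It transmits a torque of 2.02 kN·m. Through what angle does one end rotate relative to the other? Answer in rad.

J = π(d_o⁴ − d_i⁴)/32 = π(0.0404⁴ − 0.0267⁴)/32 = 2.116×10^-7 m⁴.
θ = T·L/(G·J) = 2020 × 0.382 / (38.1×10⁹ × 2.116×10^-7) = 0.09570 rad.

0.0957 rad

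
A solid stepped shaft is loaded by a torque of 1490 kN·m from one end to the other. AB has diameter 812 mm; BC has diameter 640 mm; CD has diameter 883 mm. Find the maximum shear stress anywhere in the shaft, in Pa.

Under the same torque, τ_max = 16T/(πd³) is largest where d is smallest — segment BC (d = 640 mm).
τ_max = 16·1.490e6/(π·(0.640)³) = 2.895×10^7 Pa.

2.89e7 Pa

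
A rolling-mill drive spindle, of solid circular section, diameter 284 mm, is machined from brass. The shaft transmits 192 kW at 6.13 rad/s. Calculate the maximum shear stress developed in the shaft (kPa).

6960 kPa

ω = 6.13 rad/s, so T = P/ω = 192×10³ / 6.130 = 31320 N·m.
J = πd⁴/32 = π(0.284)⁴/32 = 6.387×10^-4 m⁴.
τ_max = T·r/J = 31320 × 0.142 / 6.387×10^-4 = 6.964×10^6 Pa.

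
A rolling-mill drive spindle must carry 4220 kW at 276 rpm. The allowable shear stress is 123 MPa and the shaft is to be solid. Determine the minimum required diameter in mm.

182 mm

ω = 2π·276/60 = 28.90 rad/s, so T = P/ω = 4220×10³ / 28.90 = 146000 N·m.
For a solid shaft τ_max = 16T/(πd³), so d = (16T/(π τ_allow))^(1/3) = (16·146000/(π·1.23×10^8))^(1/3) = 0.1822 m.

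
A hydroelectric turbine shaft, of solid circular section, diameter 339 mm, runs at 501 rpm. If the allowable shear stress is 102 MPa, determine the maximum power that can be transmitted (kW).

J = πd⁴/32 = π(0.339)⁴/32 = 1.297×10^-3 m⁴.
T_max = τ_allow·J/r = 1.02×10^8 × 1.297×10^-3 / 0.170 = 780200 N·m.
ω = 2π·501/60 = 52.46 rad/s, so P_max = T_max·ω = 4.094×10^7 W.

40900 kW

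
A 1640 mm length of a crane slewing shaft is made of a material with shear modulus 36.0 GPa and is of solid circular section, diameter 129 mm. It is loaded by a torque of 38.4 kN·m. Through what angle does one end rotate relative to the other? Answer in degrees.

J = πd⁴/32 = π(0.129)⁴/32 = 2.719×10^-5 m⁴.
θ = T·L/(G·J) = 38400 × 1.64 / (36.0×10⁹ × 2.719×10^-5) = 0.06434 rad.

3.69°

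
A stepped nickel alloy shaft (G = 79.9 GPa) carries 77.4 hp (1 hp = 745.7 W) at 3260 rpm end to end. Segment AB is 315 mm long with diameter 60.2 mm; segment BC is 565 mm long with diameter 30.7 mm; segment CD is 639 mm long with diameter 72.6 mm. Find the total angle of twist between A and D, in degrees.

ω = 2π·3260/60 = 341.4 rad/s, so T = P/ω = 77.4×745.7 / 341.4 = 169.1 N·m.
J_AB = π(0.0602)⁴/32 = 1.29×10^-6 m⁴; J_BC = π(0.0307)⁴/32 = 8.72×10^-8 m⁴; J_CD = π(0.0726)⁴/32 = 2.73×10^-6 m⁴.
θ = (T/G)·Σ L_i/J_i = (169.1/79.9×10⁹)·(0.315/1.29×10^-6 + 0.565/8.72×10^-8 + 0.639/2.73×10^-6) = 0.01472 rad.

0.843°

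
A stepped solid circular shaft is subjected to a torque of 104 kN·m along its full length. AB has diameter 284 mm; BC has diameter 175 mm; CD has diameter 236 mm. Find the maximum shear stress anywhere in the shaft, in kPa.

98800 kPa

Under the same torque, τ_max = 16T/(πd³) is largest where d is smallest — segment BC (d = 175 mm).
τ_max = 16·104000/(π·(0.175)³) = 9.883×10^7 Pa.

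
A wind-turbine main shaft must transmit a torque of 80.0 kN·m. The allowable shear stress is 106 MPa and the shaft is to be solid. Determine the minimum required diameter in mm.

157 mm

For a solid shaft τ_max = 16T/(πd³), so d = (16T/(π τ_allow))^(1/3) = (16·80000/(π·1.06×10^8))^(1/3) = 0.1566 m.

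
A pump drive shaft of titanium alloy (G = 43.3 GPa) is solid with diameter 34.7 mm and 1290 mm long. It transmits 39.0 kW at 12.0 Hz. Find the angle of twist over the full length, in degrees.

6.20°

ω = 2π·12.0 = 75.40 rad/s, so T = P/ω = 39.0×10³ / 75.40 = 517.3 N·m.
J = πd⁴/32 = π(0.0347)⁴/32 = 1.423×10^-7 m⁴.
θ = T·L/(G·J) = 517.3 × 1.29 / (43.3×10⁹ × 1.423×10^-7) = 0.1083 rad.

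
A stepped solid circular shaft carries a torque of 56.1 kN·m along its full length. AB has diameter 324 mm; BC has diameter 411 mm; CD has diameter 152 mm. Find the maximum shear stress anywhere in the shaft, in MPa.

Under the same torque, τ_max = 16T/(πd³) is largest where d is smallest — segment CD (d = 152 mm).
τ_max = 16·56100/(π·(0.152)³) = 8.136×10^7 Pa.

81.4 MPa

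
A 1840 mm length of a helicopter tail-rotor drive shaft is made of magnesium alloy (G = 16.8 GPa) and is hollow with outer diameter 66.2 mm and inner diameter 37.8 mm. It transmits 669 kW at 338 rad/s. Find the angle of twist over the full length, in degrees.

ω = 338 rad/s, so T = P/ω = 669×10³ / 338.0 = 1979 N·m.
J = π(d_o⁴ − d_i⁴)/32 = π(0.0662⁴ − 0.0378⁴)/32 = 1.685×10^-6 m⁴.
θ = T·L/(G·J) = 1979 × 1.84 / (16.8×10⁹ × 1.685×10^-6) = 0.1286 rad.

7.37°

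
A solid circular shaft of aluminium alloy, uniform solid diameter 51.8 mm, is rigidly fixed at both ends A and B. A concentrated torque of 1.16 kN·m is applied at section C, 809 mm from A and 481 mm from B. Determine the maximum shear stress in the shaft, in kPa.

With uniform GJ and both ends fixed, compatibility θ_AC = θ_CB gives T_A·a = T_B·b, together with T_A + T_B = T₀.
T_A = T₀·b/(a+b) = 1160·481/1290 = 432.5 N·m; T_B = 727.5 N·m.
τ in each portion: τ_AC = 1.58×10^7 Pa, τ_CB = 2.67×10^7 Pa; maximum is in CB.
τ_max = T_CB·r/J = 727.5·0.0259/7.07×10^-7 = 2.666×10^7 Pa.

26700 kPa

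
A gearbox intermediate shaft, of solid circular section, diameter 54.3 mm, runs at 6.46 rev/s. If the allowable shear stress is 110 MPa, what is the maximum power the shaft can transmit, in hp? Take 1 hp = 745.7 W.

J = πd⁴/32 = π(0.0543)⁴/32 = 8.535×10^-7 m⁴.
T_max = τ_allow·J/r = 1.10×10^8 × 8.535×10^-7 / 0.0271 = 3458 N·m.
ω = 2π·6.46 = 40.59 rad/s, so P_max = T_max·ω = 1.404×10^5 W.

188 hp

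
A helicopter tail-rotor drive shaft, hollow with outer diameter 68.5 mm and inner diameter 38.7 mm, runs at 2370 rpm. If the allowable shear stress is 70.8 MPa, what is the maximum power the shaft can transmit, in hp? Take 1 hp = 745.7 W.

1340 hp

J = π(d_o⁴ − d_i⁴)/32 = π(0.0685⁴ − 0.0387⁴)/32 = 1.941×10^-6 m⁴.
T_max = τ_allow·J/r = 7.08×10^7 × 1.941×10^-6 / 0.0343 = 4013 N·m.
ω = 2π·2370/60 = 248.2 rad/s, so P_max = T_max·ω = 9.960×10^5 W.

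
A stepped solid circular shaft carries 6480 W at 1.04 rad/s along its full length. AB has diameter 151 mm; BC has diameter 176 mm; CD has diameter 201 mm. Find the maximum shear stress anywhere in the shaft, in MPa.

9.22 MPa

ω = 1.04 rad/s, so T = P/ω = 6480 / 1.040 = 6231 N·m.
Under the same torque, τ_max = 16T/(πd³) is largest where d is smallest — segment AB (d = 151 mm).
τ_max = 16·6231/(π·(0.151)³) = 9.217×10^6 Pa.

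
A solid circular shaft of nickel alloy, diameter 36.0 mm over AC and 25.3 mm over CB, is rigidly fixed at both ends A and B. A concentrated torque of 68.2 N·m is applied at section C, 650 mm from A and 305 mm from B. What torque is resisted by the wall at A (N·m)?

Compatibility: T_A·a/J_AC = T_B·b/J_CB with T_A + T_B = T₀.
J_AC = 1.65×10^-7 m⁴, J_CB = 4.02×10^-8 m⁴, so T_A = T₀·(J_AC/a)/((J_AC/a)+(J_CB/b)) = 44.87 N·m, T_B = 23.33 N·m.

44.9 N·m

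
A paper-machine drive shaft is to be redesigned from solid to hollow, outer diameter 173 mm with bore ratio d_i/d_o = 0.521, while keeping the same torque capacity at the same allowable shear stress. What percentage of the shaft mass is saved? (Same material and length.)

Equal τ_max and T ⇒ the solid shaft needs d_s³ = d_o³(1−k⁴), so d_s = 173·(1−0.521⁴)^(1/3) = 168.6 mm.
Area ratio A_h/A_s = d_o²(1−k²)/d_s² = (1−k²)/(1−k⁴)^(2/3) = 0.7667.
Mass saving = 1 − 0.7667 = 23.3 %.

23.3 %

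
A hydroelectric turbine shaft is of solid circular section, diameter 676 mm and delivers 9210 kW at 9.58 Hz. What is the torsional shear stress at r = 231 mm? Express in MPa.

1.72 MPa

ω = 2π·9.58 = 60.19 rad/s, so T = P/ω = 9210×10³ / 60.19 = 153000 N·m.
J = πd⁴/32 = π(0.676)⁴/32 = 0.02050 m⁴.
Shear stress varies linearly with radius: τ = T·r/J = 153000 × 0.231 / 0.02050 = 1.724×10^6 Pa.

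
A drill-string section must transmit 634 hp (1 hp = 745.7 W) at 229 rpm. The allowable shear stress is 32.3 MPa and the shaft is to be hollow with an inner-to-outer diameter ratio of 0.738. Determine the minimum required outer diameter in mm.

164 mm

ω = 2π·229/60 = 23.98 rad/s, so T = P/ω = 634×745.7 / 23.98 = 19710 N·m.
For a hollow shaft with d_i/d_o = 0.738: τ_max = 16T/(π d_o³ (1−k⁴)), so d_o = [16T/(π τ_allow (1−k⁴))]^(1/3) = [16·19710/(π·3.23×10^7·0.7034)]^(1/3) = 0.1641 m.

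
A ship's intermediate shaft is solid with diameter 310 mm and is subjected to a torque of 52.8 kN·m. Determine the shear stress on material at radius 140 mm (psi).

J = πd⁴/32 = π(0.310)⁴/32 = 9.067×10^-4 m⁴.
Shear stress varies linearly with radius: τ = T·r/J = 52800 × 0.140 / 9.067×10^-4 = 8.153×10^6 Pa.

1180 psi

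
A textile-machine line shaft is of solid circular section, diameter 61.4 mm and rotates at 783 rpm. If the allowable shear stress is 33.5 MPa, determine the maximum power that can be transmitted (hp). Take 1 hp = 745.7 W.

J = πd⁴/32 = π(0.0614)⁴/32 = 1.395×10^-6 m⁴.
T_max = τ_allow·J/r = 3.35×10^7 × 1.395×10^-6 / 0.0307 = 1523 N·m.
ω = 2π·783/60 = 82.00 rad/s, so P_max = T_max·ω = 1.248×10^5 W.

167 hp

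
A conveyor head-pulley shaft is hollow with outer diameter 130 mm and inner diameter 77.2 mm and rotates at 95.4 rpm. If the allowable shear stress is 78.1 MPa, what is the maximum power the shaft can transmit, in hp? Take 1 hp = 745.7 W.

395 hp

J = π(d_o⁴ − d_i⁴)/32 = π(0.130⁴ − 0.0772⁴)/32 = 2.455×10^-5 m⁴.
T_max = τ_allow·J/r = 7.81×10^7 × 2.455×10^-5 / 0.0650 = 29500 N·m.
ω = 2π·95.4/60 = 9.990 rad/s, so P_max = T_max·ω = 2.947×10^5 W.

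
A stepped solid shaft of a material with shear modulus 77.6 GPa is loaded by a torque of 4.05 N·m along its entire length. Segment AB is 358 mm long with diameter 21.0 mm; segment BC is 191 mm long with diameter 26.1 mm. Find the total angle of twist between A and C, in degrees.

0.0686°

J_AB = π(0.0210)⁴/32 = 1.91×10^-8 m⁴; J_BC = π(0.0261)⁴/32 = 4.56×10^-8 m⁴.
θ = (T/G)·Σ L_i/J_i = (4.050/77.6×10⁹)·(0.358/1.91×10^-8 + 0.191/4.56×10^-8) = 1.197×10^-3 rad.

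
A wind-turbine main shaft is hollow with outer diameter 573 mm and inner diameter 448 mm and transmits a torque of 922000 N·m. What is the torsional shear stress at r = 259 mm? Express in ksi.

J = π(d_o⁴ − d_i⁴)/32 = π(0.573⁴ − 0.448⁴)/32 = 6.629×10^-3 m⁴.
Shear stress varies linearly with radius: τ = T·r/J = 922000 × 0.259 / 6.629×10^-3 = 3.603×10^7 Pa.

5.23 ksi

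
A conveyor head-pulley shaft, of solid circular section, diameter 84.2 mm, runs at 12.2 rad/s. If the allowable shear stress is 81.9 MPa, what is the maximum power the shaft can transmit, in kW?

J = πd⁴/32 = π(0.0842)⁴/32 = 4.935×10^-6 m⁴.
T_max = τ_allow·J/r = 8.19×10^7 × 4.935×10^-6 / 0.0421 = 9600 N·m.
ω = 12.2 rad/s, so P_max = T_max·ω = 1.171×10^5 W.

117 kW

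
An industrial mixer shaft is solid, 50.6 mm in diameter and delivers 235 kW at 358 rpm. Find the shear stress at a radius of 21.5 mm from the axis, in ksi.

ω = 2π·358/60 = 37.49 rad/s, so T = P/ω = 235×10³ / 37.49 = 6268 N·m.
J = πd⁴/32 = π(0.0506)⁴/32 = 6.436×10^-7 m⁴.
Shear stress varies linearly with radius: τ = T·r/J = 6268 × 0.0215 / 6.436×10^-7 = 2.094×10^8 Pa.

30.4 ksi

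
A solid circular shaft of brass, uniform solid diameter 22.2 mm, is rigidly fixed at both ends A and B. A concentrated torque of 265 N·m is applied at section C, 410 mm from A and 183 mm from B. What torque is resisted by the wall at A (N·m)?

81.8 N·m

With uniform GJ and both ends fixed, compatibility θ_AC = θ_CB gives T_A·a = T_B·b, together with T_A + T_B = T₀.
T_A = T₀·b/(a+b) = 265.0·183/593.0 = 81.78 N·m; T_B = 183.2 N·m.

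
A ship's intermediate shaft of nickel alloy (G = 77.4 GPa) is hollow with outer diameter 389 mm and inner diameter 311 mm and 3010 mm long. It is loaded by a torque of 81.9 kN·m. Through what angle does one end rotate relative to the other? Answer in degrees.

0.137°

J = π(d_o⁴ − d_i⁴)/32 = π(0.389⁴ − 0.311⁴)/32 = 1.330×10^-3 m⁴.
θ = T·L/(G·J) = 81900 × 3.01 / (77.4×10⁹ × 1.330×10^-3) = 2.395×10^-3 rad.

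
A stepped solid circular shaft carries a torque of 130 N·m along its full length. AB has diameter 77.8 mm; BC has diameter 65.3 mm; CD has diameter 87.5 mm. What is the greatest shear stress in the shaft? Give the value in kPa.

Under the same torque, τ_max = 16T/(πd³) is largest where d is smallest — segment BC (d = 65.3 mm).
τ_max = 16·130.0/(π·(0.0653)³) = 2.378×10^6 Pa.

2380 kPa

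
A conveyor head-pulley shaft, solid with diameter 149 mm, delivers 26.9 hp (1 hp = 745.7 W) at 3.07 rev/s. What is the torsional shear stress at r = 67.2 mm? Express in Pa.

1.44e6 Pa

ω = 2π·3.07 = 19.29 rad/s, so T = P/ω = 26.9×745.7 / 19.29 = 1040 N·m.
J = πd⁴/32 = π(0.149)⁴/32 = 4.839×10^-5 m⁴.
Shear stress varies linearly with radius: τ = T·r/J = 1040 × 0.0672 / 4.839×10^-5 = 1.444×10^6 Pa.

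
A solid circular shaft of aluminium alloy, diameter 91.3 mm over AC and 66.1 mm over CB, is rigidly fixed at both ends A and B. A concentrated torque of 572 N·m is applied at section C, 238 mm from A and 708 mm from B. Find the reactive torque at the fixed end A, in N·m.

524 N·m

Compatibility: T_A·a/J_AC = T_B·b/J_CB with T_A + T_B = T₀.
J_AC = 6.82×10^-6 m⁴, J_CB = 1.87×10^-6 m⁴, so T_A = T₀·(J_AC/a)/((J_AC/a)+(J_CB/b)) = 523.6 N·m, T_B = 48.36 N·m.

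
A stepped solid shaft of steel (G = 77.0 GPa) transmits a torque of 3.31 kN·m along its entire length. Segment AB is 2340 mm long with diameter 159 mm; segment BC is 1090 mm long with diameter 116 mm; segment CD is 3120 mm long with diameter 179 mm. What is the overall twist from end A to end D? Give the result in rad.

0.00557 rad

J_AB = π(0.159)⁴/32 = 6.27×10^-5 m⁴; J_BC = π(0.116)⁴/32 = 1.78×10^-5 m⁴; J_CD = π(0.179)⁴/32 = 1.01×10^-4 m⁴.
θ = (T/G)·Σ L_i/J_i = (3310/77.0×10⁹)·(2.34/6.27×10^-5 + 1.09/1.78×10^-5 + 3.12/1.01×10^-4) = 5.570×10^-3 rad.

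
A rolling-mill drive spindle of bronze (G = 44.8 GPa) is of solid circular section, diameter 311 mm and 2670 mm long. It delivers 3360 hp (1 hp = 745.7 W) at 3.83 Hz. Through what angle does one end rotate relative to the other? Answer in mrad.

6.76 mrad

ω = 2π·3.83 = 24.06 rad/s, so T = P/ω = 3360×745.7 / 24.06 = 104100 N·m.
J = πd⁴/32 = π(0.311)⁴/32 = 9.184×10^-4 m⁴.
θ = T·L/(G·J) = 104100 × 2.67 / (44.8×10⁹ × 9.184×10^-4) = 6.756×10^-3 rad.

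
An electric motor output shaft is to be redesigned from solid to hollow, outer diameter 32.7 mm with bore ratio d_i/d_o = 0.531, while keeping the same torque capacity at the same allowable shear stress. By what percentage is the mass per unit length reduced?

24.1 %

Equal τ_max and T ⇒ the solid shaft needs d_s³ = d_o³(1−k⁴), so d_s = 32.7·(1−0.531⁴)^(1/3) = 31.81 mm.
Area ratio A_h/A_s = d_o²(1−k²)/d_s² = (1−k²)/(1−k⁴)^(2/3) = 0.7588.
Mass saving = 1 − 0.7588 = 24.1 %.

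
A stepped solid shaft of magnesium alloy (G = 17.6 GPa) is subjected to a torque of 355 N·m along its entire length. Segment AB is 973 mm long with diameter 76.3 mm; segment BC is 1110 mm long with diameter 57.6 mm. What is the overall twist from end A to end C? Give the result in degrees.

J_AB = π(0.0763)⁴/32 = 3.33×10^-6 m⁴; J_BC = π(0.0576)⁴/32 = 1.08×10^-6 m⁴.
θ = (T/G)·Σ L_i/J_i = (355.0/17.6×10⁹)·(0.973/3.33×10^-6 + 1.11/1.08×10^-6) = 0.02662 rad.

1.53°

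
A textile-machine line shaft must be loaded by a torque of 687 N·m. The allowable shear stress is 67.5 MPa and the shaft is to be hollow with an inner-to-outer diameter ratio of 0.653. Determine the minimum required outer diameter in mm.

For a hollow shaft with d_i/d_o = 0.653: τ_max = 16T/(π d_o³ (1−k⁴)), so d_o = [16T/(π τ_allow (1−k⁴))]^(1/3) = [16·687.0/(π·6.75×10^7·0.8182)]^(1/3) = 0.03987 m.

39.9 mm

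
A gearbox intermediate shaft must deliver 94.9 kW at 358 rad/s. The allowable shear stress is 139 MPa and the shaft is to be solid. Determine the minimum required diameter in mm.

21.3 mm

ω = 358 rad/s, so T = P/ω = 94.9×10³ / 358.0 = 265.1 N·m.
For a solid shaft τ_max = 16T/(πd³), so d = (16T/(π τ_allow))^(1/3) = (16·265.1/(π·1.39×10^8))^(1/3) = 0.02134 m.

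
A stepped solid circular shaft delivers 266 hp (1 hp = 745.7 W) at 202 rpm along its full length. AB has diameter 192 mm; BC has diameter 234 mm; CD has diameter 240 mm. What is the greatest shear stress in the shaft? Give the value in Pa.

6.75e6 Pa

ω = 2π·202/60 = 21.15 rad/s, so T = P/ω = 266×745.7 / 21.15 = 9377 N·m.
Under the same torque, τ_max = 16T/(πd³) is largest where d is smallest — segment AB (d = 192 mm).
τ_max = 16·9377/(π·(0.192)³) = 6.747×10^6 Pa.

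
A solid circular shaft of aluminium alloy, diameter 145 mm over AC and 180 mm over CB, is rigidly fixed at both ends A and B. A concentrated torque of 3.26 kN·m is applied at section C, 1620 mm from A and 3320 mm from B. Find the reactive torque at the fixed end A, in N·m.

Compatibility: T_A·a/J_AC = T_B·b/J_CB with T_A + T_B = T₀.
J_AC = 4.34×10^-5 m⁴, J_CB = 1.03×10^-4 m⁴, so T_A = T₀·(J_AC/a)/((J_AC/a)+(J_CB/b)) = 1510 N·m, T_B = 1750 N·m.

1510 N·m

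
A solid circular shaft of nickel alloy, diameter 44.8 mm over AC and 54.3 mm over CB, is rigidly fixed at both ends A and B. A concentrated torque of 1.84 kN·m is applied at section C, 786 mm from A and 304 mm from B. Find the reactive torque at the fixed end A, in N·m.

Compatibility: T_A·a/J_AC = T_B·b/J_CB with T_A + T_B = T₀.
J_AC = 3.95×10^-7 m⁴, J_CB = 8.53×10^-7 m⁴, so T_A = T₀·(J_AC/a)/((J_AC/a)+(J_CB/b)) = 279.6 N·m, T_B = 1560 N·m.

280 N·m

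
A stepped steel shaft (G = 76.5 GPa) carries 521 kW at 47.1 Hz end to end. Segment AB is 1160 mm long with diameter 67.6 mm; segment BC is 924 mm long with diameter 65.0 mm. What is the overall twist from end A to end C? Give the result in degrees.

ω = 2π·47.1 = 295.9 rad/s, so T = P/ω = 521×10³ / 295.9 = 1761 N·m.
J_AB = π(0.0676)⁴/32 = 2.05×10^-6 m⁴; J_BC = π(0.0650)⁴/32 = 1.75×10^-6 m⁴.
θ = (T/G)·Σ L_i/J_i = (1761/76.5×10⁹)·(1.16/2.05×10^-6 + 0.924/1.75×10^-6) = 0.02515 rad.

1.44°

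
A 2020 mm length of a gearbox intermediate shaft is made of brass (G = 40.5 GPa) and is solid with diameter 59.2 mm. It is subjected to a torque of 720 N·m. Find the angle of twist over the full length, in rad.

J = πd⁴/32 = π(0.0592)⁴/32 = 1.206×10^-6 m⁴.
θ = T·L/(G·J) = 720.0 × 2.02 / (40.5×10⁹ × 1.206×10^-6) = 0.02978 rad.

0.0298 rad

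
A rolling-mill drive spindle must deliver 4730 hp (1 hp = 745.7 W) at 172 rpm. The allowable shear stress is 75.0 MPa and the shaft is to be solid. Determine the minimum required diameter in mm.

ω = 2π·172/60 = 18.01 rad/s, so T = P/ω = 4730×745.7 / 18.01 = 195800 N·m.
For a solid shaft τ_max = 16T/(πd³), so d = (16T/(π τ_allow))^(1/3) = (16·195800/(π·7.50×10^7))^(1/3) = 0.2369 m.

237 mm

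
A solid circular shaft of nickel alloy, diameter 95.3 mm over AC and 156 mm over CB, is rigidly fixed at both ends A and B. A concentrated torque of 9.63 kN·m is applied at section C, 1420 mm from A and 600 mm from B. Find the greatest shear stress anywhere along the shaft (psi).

Compatibility: T_A·a/J_AC = T_B·b/J_CB with T_A + T_B = T₀.
J_AC = 8.10×10^-6 m⁴, J_CB = 5.81×10^-5 m⁴, so T_A = T₀·(J_AC/a)/((J_AC/a)+(J_CB/b)) = 535.2 N·m, T_B = 9095 N·m.
τ in each portion: τ_AC = 3.15×10^6 Pa, τ_CB = 1.22×10^7 Pa; maximum is in CB.
τ_max = T_CB·r/J = 9095·0.0780/5.81×10^-5 = 1.220×10^7 Pa.

1770 psi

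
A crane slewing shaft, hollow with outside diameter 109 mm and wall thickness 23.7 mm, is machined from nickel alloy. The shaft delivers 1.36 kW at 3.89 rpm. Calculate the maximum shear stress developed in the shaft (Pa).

1.46e7 Pa

ω = 2π·3.89/60 = 0.4074 rad/s, so T = P/ω = 1.36×10³ / 0.4074 = 3339 N·m.
J = π(d_o⁴ − d_i⁴)/32 = π(0.109⁴ − 0.0616⁴)/32 = 1.244×10^-5 m⁴.
τ_max = T·r/J = 3339 × 0.0545 / 1.244×10^-5 = 1.462×10^7 Pa.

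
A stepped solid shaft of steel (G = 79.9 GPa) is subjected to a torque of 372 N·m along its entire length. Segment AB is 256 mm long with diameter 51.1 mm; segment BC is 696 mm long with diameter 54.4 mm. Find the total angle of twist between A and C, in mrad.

J_AB = π(0.0511)⁴/32 = 6.69×10^-7 m⁴; J_BC = π(0.0544)⁴/32 = 8.60×10^-7 m⁴.
θ = (T/G)·Σ L_i/J_i = (372.0/79.9×10⁹)·(0.256/6.69×10^-7 + 0.696/8.60×10^-7) = 5.549×10^-3 rad.

5.55 mrad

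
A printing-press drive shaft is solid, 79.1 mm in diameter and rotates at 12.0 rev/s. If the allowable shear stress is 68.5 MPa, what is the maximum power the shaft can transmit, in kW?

J = πd⁴/32 = π(0.0791)⁴/32 = 3.843×10^-6 m⁴.
T_max = τ_allow·J/r = 6.85×10^7 × 3.843×10^-6 / 0.0395 = 6657 N·m.
ω = 2π·12.0 = 75.40 rad/s, so P_max = T_max·ω = 5.019×10^5 W.

502 kW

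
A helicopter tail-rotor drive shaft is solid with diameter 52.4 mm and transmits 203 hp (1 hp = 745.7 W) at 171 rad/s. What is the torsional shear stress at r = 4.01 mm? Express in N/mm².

4.80 N/mm²

ω = 171 rad/s, so T = P/ω = 203×745.7 / 171.0 = 885.2 N·m.
J = πd⁴/32 = π(0.0524)⁴/32 = 7.402×10^-7 m⁴.
Shear stress varies linearly with radius: τ = T·r/J = 885.2 × 0.00401 / 7.402×10^-7 = 4.796×10^6 Pa.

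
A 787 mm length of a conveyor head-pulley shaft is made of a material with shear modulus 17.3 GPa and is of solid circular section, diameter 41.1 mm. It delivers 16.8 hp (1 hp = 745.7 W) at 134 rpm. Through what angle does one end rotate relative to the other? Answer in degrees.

8.31°

ω = 2π·134/60 = 14.03 rad/s, so T = P/ω = 16.8×745.7 / 14.03 = 892.8 N·m.
J = πd⁴/32 = π(0.0411)⁴/32 = 2.801×10^-7 m⁴.
θ = T·L/(G·J) = 892.8 × 0.787 / (17.3×10⁹ × 2.801×10^-7) = 0.1450 rad.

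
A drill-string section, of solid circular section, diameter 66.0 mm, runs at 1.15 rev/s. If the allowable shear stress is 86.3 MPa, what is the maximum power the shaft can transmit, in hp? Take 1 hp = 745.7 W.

47.2 hp

J = πd⁴/32 = π(0.0660)⁴/32 = 1.863×10^-6 m⁴.
T_max = τ_allow·J/r = 8.63×10^7 × 1.863×10^-6 / 0.0330 = 4872 N·m.
ω = 2π·1.15 = 7.226 rad/s, so P_max = T_max·ω = 3.520×10^4 W.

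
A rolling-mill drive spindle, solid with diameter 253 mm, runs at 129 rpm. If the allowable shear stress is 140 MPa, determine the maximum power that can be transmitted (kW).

J = πd⁴/32 = π(0.253)⁴/32 = 4.022×10^-4 m⁴.
T_max = τ_allow·J/r = 1.40×10^8 × 4.022×10^-4 / 0.127 = 445200 N·m.
ω = 2π·129/60 = 13.51 rad/s, so P_max = T_max·ω = 6.014×10^6 W.

6010 kW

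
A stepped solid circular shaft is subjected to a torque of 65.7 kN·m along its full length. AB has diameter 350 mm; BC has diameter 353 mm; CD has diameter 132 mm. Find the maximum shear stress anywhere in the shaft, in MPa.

Under the same torque, τ_max = 16T/(πd³) is largest where d is smallest — segment CD (d = 132 mm).
τ_max = 16·65700/(π·(0.132)³) = 1.455×10^8 Pa.

145 MPa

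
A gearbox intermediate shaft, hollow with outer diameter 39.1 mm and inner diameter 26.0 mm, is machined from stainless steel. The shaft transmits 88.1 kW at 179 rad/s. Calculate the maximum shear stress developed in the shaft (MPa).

52.1 MPa

ω = 179 rad/s, so T = P/ω = 88.1×10³ / 179.0 = 492.2 N·m.
J = π(d_o⁴ − d_i⁴)/32 = π(0.0391⁴ − 0.0260⁴)/32 = 1.846×10^-7 m⁴.
τ_max = T·r/J = 492.2 × 0.0196 / 1.846×10^-7 = 5.213×10^7 Pa.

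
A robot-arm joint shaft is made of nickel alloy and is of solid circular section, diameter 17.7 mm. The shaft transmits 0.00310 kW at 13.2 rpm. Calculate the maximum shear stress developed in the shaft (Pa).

2.06e6 Pa

ω = 2π·13.2/60 = 1.382 rad/s, so T = P/ω = 0.00310×10³ / 1.382 = 2.243 N·m.
J = πd⁴/32 = π(0.0177)⁴/32 = 9.636×10^-9 m⁴.
τ_max = T·r/J = 2.243 × 0.00885 / 9.636×10^-9 = 2.060×10^6 Pa.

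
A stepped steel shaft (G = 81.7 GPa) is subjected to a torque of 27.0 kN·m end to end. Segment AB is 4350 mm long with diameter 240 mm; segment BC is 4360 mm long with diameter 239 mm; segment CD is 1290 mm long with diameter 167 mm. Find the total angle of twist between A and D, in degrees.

0.830°

J_AB = π(0.240)⁴/32 = 3.26×10^-4 m⁴; J_BC = π(0.239)⁴/32 = 3.20×10^-4 m⁴; J_CD = π(0.167)⁴/32 = 7.64×10^-5 m⁴.
θ = (T/G)·Σ L_i/J_i = (27000/81.7×10⁹)·(4.35/3.26×10^-4 + 4.36/3.20×10^-4 + 1.29/7.64×10^-5) = 0.01449 rad.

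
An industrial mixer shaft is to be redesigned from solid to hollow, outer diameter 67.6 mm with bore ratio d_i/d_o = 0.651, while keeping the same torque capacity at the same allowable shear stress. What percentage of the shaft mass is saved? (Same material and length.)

Equal τ_max and T ⇒ the solid shaft needs d_s³ = d_o³(1−k⁴), so d_s = 67.6·(1−0.651⁴)^(1/3) = 63.28 mm.
Area ratio A_h/A_s = d_o²(1−k²)/d_s² = (1−k²)/(1−k⁴)^(2/3) = 0.6575.
Mass saving = 1 − 0.6575 = 34.3 %.

34.3 %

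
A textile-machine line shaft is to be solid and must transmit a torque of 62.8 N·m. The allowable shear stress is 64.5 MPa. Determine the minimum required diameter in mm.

17.1 mm

For a solid shaft τ_max = 16T/(πd³), so d = (16T/(π τ_allow))^(1/3) = (16·62.80/(π·6.45×10^7))^(1/3) = 0.01705 m.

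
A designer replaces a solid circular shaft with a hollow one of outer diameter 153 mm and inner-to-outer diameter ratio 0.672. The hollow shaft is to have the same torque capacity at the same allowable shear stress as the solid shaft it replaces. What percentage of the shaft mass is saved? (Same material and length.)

Equal τ_max and T ⇒ the solid shaft needs d_s³ = d_o³(1−k⁴), so d_s = 153·(1−0.672⁴)^(1/3) = 141.8 mm.
Area ratio A_h/A_s = d_o²(1−k²)/d_s² = (1−k²)/(1−k⁴)^(2/3) = 0.6385.
Mass saving = 1 − 0.6385 = 36.2 %.

36.2 %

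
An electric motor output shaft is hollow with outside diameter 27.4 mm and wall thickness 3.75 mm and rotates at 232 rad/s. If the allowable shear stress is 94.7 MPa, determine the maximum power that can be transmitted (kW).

64.0 kW

J = π(d_o⁴ − d_i⁴)/32 = π(0.0274⁴ − 0.0199⁴)/32 = 3.994×10^-8 m⁴.
T_max = τ_allow·J/r = 9.47×10^7 × 3.994×10^-8 / 0.0137 = 276.1 N·m.
ω = 232 rad/s, so P_max = T_max·ω = 6.405×10^4 W.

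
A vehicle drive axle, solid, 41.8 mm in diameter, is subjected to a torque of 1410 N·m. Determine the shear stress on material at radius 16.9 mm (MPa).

79.5 MPa

J = πd⁴/32 = π(0.0418)⁴/32 = 2.997×10^-7 m⁴.
Shear stress varies linearly with radius: τ = T·r/J = 1410 × 0.0169 / 2.997×10^-7 = 7.951×10^7 Pa.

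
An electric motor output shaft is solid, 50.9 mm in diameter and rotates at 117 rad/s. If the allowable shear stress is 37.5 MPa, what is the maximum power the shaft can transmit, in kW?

J = πd⁴/32 = π(0.0509)⁴/32 = 6.590×10^-7 m⁴.
T_max = τ_allow·J/r = 3.75×10^7 × 6.590×10^-7 / 0.0255 = 971.0 N·m.
ω = 117 rad/s, so P_max = T_max·ω = 1.136×10^5 W.

114 kW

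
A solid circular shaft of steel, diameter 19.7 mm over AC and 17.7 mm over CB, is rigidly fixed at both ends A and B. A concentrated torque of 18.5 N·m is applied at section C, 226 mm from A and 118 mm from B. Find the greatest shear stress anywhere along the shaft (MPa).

9.43 MPa

Compatibility: T_A·a/J_AC = T_B·b/J_CB with T_A + T_B = T₀.
J_AC = 1.48×10^-8 m⁴, J_CB = 9.64×10^-9 m⁴, so T_A = T₀·(J_AC/a)/((J_AC/a)+(J_CB/b)) = 8.229 N·m, T_B = 10.27 N·m.
τ in each portion: τ_AC = 5.48×10^6 Pa, τ_CB = 9.43×10^6 Pa; maximum is in CB.
τ_max = T_CB·r/J = 10.27·0.00885/9.64×10^-9 = 9.433×10^6 Pa.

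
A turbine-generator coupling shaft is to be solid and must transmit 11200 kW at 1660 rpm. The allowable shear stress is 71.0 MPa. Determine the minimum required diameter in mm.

167 mm

ω = 2π·1660/60 = 173.8 rad/s, so T = P/ω = 11200×10³ / 173.8 = 64430 N·m.
For a solid shaft τ_max = 16T/(πd³), so d = (16T/(π τ_allow))^(1/3) = (16·64430/(π·7.10×10^7))^(1/3) = 0.1666 m.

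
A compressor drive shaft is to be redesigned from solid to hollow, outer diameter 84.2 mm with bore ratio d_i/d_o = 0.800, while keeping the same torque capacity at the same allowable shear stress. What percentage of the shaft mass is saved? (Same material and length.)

Equal τ_max and T ⇒ the solid shaft needs d_s³ = d_o³(1−k⁴), so d_s = 84.2·(1−0.800⁴)^(1/3) = 70.64 mm.
Area ratio A_h/A_s = d_o²(1−k²)/d_s² = (1−k²)/(1−k⁴)^(2/3) = 0.5115.
Mass saving = 1 − 0.5115 = 48.8 %.

48.8 %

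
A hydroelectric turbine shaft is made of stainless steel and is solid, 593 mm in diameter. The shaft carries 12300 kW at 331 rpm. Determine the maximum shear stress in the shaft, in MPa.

ω = 2π·331/60 = 34.66 rad/s, so T = P/ω = 12300×10³ / 34.66 = 354900 N·m.
J = πd⁴/32 = π(0.593)⁴/32 = 0.01214 m⁴.
τ_max = T·r/J = 354900 × 0.296 / 0.01214 = 8.667×10^6 Pa.

8.67 MPa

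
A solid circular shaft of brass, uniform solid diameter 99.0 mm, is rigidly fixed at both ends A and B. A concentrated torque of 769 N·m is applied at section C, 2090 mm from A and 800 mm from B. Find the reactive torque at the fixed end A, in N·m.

With uniform GJ and both ends fixed, compatibility θ_AC = θ_CB gives T_A·a = T_B·b, together with T_A + T_B = T₀.
T_A = T₀·b/(a+b) = 769.0·800/2890 = 212.9 N·m; T_B = 556.1 N·m.

213 N·m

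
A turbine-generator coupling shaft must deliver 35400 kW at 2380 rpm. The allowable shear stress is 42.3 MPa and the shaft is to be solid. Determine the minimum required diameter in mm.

ω = 2π·2380/60 = 249.2 rad/s, so T = P/ω = 35400×10³ / 249.2 = 142000 N·m.
For a solid shaft τ_max = 16T/(πd³), so d = (16T/(π τ_allow))^(1/3) = (16·142000/(π·4.23×10^7))^(1/3) = 0.2576 m.

258 mm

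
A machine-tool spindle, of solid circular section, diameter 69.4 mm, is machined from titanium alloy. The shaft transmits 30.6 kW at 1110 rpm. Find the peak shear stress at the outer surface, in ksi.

0.582 ksi

ω = 2π·1110/60 = 116.2 rad/s, so T = P/ω = 30.6×10³ / 116.2 = 263.3 N·m.
J = πd⁴/32 = π(0.0694)⁴/32 = 2.277×10^-6 m⁴.
τ_max = T·r/J = 263.3 × 0.0347 / 2.277×10^-6 = 4.011×10^6 Pa.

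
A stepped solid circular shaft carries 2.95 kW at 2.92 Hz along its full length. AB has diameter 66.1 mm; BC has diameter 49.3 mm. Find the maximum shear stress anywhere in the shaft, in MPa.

ω = 2π·2.92 = 18.35 rad/s, so T = P/ω = 2.95×10³ / 18.35 = 160.8 N·m.
Under the same torque, τ_max = 16T/(πd³) is largest where d is smallest — segment BC (d = 49.3 mm).
τ_max = 16·160.8/(π·(0.0493)³) = 6.834×10^6 Pa.

6.83 MPa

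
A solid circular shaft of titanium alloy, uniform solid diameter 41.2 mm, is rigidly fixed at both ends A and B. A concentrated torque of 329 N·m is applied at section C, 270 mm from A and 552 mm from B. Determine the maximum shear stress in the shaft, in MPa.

16.1 MPa

With uniform GJ and both ends fixed, compatibility θ_AC = θ_CB gives T_A·a = T_B·b, together with T_A + T_B = T₀.
T_A = T₀·b/(a+b) = 329.0·552/822.0 = 220.9 N·m; T_B = 108.1 N·m.
τ in each portion: τ_AC = 1.61×10^7 Pa, τ_CB = 7.87×10^6 Pa; maximum is in AC.
τ_max = T_AC·r/J = 220.9·0.0206/2.83×10^-7 = 1.609×10^7 Pa.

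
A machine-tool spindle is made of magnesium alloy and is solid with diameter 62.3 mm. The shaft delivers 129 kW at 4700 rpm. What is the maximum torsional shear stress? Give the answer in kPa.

5520 kPa

ω = 2π·4700/60 = 492.2 rad/s, so T = P/ω = 129×10³ / 492.2 = 262.1 N·m.
J = πd⁴/32 = π(0.0623)⁴/32 = 1.479×10^-6 m⁴.
τ_max = T·r/J = 262.1 × 0.0311 / 1.479×10^-6 = 5.520×10^6 Pa.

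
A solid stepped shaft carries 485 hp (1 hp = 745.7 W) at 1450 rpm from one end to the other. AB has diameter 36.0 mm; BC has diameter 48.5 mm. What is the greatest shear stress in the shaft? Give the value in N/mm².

ω = 2π·1450/60 = 151.8 rad/s, so T = P/ω = 485×745.7 / 151.8 = 2382 N·m.
Under the same torque, τ_max = 16T/(πd³) is largest where d is smallest — segment AB (d = 36.0 mm).
τ_max = 16·2382/(π·(0.0360)³) = 2.600×10^8 Pa.

260 N/mm²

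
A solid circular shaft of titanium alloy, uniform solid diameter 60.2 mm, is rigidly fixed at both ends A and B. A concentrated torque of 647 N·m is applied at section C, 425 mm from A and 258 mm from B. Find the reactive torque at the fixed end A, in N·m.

With uniform GJ and both ends fixed, compatibility θ_AC = θ_CB gives T_A·a = T_B·b, together with T_A + T_B = T₀.
T_A = T₀·b/(a+b) = 647.0·258/683.0 = 244.4 N·m; T_B = 402.6 N·m.

244 N·m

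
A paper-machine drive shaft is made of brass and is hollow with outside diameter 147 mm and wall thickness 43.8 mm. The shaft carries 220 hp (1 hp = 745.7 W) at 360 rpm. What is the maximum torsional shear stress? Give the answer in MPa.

7.17 MPa

ω = 2π·360/60 = 37.70 rad/s, so T = P/ω = 220×745.7 / 37.70 = 4352 N·m.
J = π(d_o⁴ − d_i⁴)/32 = π(0.147⁴ − 0.0594⁴)/32 = 4.462×10^-5 m⁴.
τ_max = T·r/J = 4352 × 0.0735 / 4.462×10^-5 = 7.168×10^6 Pa.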